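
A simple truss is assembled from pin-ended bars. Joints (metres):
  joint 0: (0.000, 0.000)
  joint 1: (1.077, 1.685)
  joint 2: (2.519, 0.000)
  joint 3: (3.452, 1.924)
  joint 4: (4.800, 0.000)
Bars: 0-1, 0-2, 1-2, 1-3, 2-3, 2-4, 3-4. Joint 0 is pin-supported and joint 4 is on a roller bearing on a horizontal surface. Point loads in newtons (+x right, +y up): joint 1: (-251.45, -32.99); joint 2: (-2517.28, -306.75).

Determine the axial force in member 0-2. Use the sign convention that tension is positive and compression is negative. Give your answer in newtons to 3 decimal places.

N=5 nodes, M=7 members, R=3 reactions → 2N=10, M+R=10
member 0 (0-1): L=1.9998, (cx,cy)=(0.5386,0.8426)
member 1 (0-2): L=2.5190, (cx,cy)=(1.0000,0.0000)
member 2 (1-2): L=2.2178, (cx,cy)=(0.6502,-0.7598)
member 3 (1-3): L=2.3870, (cx,cy)=(0.9950,0.1001)
member 4 (2-3): L=2.1383, (cx,cy)=(0.4363,0.8998)
member 5 (2-4): L=2.2810, (cx,cy)=(1.0000,0.0000)
member 6 (3-4): L=2.3492, (cx,cy)=(0.5738,-0.8190)
solve A·x = −loads:
  F[0-1] = -308.1306 N (compression)
  F[0-2] = -2602.7841 N (compression)
  F[1-2] = +285.0739 N (tension)
  F[1-3] = -100.3544 N (compression)
  F[2-3] = +100.2023 N (tension)
  F[2-4] = +56.1287 N (tension)
  F[3-4] = -97.8185 N (compression)
  Rx@0 = +2768.7300 N
  Ry@0 = +259.6275 N
  Ry@4 = +80.1125 N

-2602.784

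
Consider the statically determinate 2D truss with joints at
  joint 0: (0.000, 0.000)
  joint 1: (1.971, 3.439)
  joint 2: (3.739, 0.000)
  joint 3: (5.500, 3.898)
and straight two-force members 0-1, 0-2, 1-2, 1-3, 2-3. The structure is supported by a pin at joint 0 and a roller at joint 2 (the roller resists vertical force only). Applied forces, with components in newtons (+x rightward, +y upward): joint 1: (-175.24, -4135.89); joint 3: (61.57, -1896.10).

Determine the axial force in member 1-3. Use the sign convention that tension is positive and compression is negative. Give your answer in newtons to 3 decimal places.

N=4 nodes, M=5 members, R=3 reactions → 2N=8, M+R=8
member 0 (0-1): L=3.9638, (cx,cy)=(0.4973,0.8676)
member 1 (0-2): L=3.7390, (cx,cy)=(1.0000,0.0000)
member 2 (1-2): L=3.8669, (cx,cy)=(0.4572,-0.8894)
member 3 (1-3): L=3.5587, (cx,cy)=(0.9916,0.1290)
member 4 (2-3): L=4.2773, (cx,cy)=(0.4117,0.9113)
solve A·x = −loads:
  F[0-1] = -1336.5909 N (compression)
  F[0-2] = +550.9531 N (tension)
  F[1-2] = -3203.8747 N (compression)
  F[1-3] = +983.7073 N (tension)
  F[2-3] = -2219.8398 N (compression)
  Rx@0 = +113.6700 N
  Ry@0 = +1159.6341 N
  Ry@2 = +4872.3559 N

983.707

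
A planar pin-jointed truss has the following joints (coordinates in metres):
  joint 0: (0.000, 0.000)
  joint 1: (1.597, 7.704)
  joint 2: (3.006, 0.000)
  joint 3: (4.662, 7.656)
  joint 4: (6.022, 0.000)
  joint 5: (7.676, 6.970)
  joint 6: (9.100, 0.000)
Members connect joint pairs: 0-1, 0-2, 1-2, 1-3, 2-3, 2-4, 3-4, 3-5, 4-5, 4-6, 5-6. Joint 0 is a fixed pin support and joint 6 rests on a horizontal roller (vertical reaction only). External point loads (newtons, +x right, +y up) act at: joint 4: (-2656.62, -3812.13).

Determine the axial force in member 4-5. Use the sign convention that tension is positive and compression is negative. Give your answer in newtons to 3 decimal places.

2345.517

N=7 nodes, M=11 members, R=3 reactions → 2N=14, M+R=14
member 0 (0-1): L=7.8678, (cx,cy)=(0.2030,0.9792)
member 1 (0-2): L=3.0060, (cx,cy)=(1.0000,0.0000)
member 2 (1-2): L=7.8318, (cx,cy)=(0.1799,-0.9837)
member 3 (1-3): L=3.0654, (cx,cy)=(0.9999,-0.0157)
member 4 (2-3): L=7.8330, (cx,cy)=(0.2114,0.9774)
member 5 (2-4): L=3.0160, (cx,cy)=(1.0000,0.0000)
member 6 (3-4): L=7.7759, (cx,cy)=(0.1749,-0.9846)
member 7 (3-5): L=3.0911, (cx,cy)=(0.9751,-0.2219)
member 8 (4-5): L=7.1636, (cx,cy)=(0.2309,0.9730)
member 9 (4-6): L=3.0780, (cx,cy)=(1.0000,0.0000)
member 10 (5-6): L=7.1140, (cx,cy)=(0.2002,-0.9798)
solve A·x = −loads:
  F[0-1] = -1316.8341 N (compression)
  F[0-2] = -2389.3295 N (compression)
  F[1-2] = +1318.8422 N (tension)
  F[1-3] = -504.6225 N (compression)
  F[2-3] = -1327.3248 N (compression)
  F[2-4] = -1871.4472 N (compression)
  F[3-4] = +1553.9422 N (tension)
  F[3-5] = -1083.9894 N (compression)
  F[4-5] = +2345.5167 N (tension)
  F[4-6] = +515.3998 N (tension)
  F[5-6] = -2574.8194 N (compression)
  Rx@0 = +2656.6200 N
  Ry@0 = +1289.4216 N
  Ry@6 = +2522.7084 N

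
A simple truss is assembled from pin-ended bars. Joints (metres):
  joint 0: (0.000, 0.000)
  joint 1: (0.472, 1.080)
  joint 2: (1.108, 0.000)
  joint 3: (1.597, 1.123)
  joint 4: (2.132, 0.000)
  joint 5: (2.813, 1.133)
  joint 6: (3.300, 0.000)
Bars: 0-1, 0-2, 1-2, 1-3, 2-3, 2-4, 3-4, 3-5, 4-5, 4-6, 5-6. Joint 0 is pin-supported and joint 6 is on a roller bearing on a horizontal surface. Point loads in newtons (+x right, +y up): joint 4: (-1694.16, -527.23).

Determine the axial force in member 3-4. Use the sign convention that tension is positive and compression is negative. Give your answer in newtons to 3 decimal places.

N=7 nodes, M=11 members, R=3 reactions → 2N=14, M+R=14
member 0 (0-1): L=1.1786, (cx,cy)=(0.4005,0.9163)
member 1 (0-2): L=1.1080, (cx,cy)=(1.0000,0.0000)
member 2 (1-2): L=1.2534, (cx,cy)=(0.5074,-0.8617)
member 3 (1-3): L=1.1258, (cx,cy)=(0.9993,0.0382)
member 4 (2-3): L=1.2248, (cx,cy)=(0.3992,0.9168)
member 5 (2-4): L=1.0240, (cx,cy)=(1.0000,0.0000)
member 6 (3-4): L=1.2439, (cx,cy)=(0.4301,-0.9028)
member 7 (3-5): L=1.2160, (cx,cy)=(1.0000,0.0082)
member 8 (4-5): L=1.3219, (cx,cy)=(0.5152,0.8571)
member 9 (4-6): L=1.1680, (cx,cy)=(1.0000,0.0000)
member 10 (5-6): L=1.2332, (cx,cy)=(0.3949,-0.9187)
solve A·x = −loads:
  F[0-1] = -203.6503 N (compression)
  F[0-2] = -1612.6056 N (compression)
  F[1-2] = +208.2553 N (tension)
  F[1-3] = -187.3678 N (compression)
  F[2-3] = -195.7258 N (compression)
  F[2-4] = -1428.7886 N (compression)
  F[3-4] = +203.4872 N (tension)
  F[3-5] = -352.9011 N (compression)
  F[4-5] = +400.8024 N (tension)
  F[4-6] = +146.4106 N (tension)
  F[5-6] = -370.7557 N (compression)
  Rx@0 = +1694.1600 N
  Ry@0 = +186.6075 N
  Ry@6 = +340.6225 N

203.487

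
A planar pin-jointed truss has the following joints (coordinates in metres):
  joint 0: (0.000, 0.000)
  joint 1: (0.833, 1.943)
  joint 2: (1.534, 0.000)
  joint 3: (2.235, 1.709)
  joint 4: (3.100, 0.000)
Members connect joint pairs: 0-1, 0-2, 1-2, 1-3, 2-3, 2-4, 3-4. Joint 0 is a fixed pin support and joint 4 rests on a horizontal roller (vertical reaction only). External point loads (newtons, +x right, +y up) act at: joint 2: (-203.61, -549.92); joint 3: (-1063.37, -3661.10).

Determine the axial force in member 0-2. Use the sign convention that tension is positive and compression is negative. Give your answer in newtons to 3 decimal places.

N=5 nodes, M=7 members, R=3 reactions → 2N=10, M+R=10
member 0 (0-1): L=2.1140, (cx,cy)=(0.3940,0.9191)
member 1 (0-2): L=1.5340, (cx,cy)=(1.0000,0.0000)
member 2 (1-2): L=2.0656, (cx,cy)=(0.3394,-0.9407)
member 3 (1-3): L=1.4214, (cx,cy)=(0.9864,-0.1646)
member 4 (2-3): L=1.8472, (cx,cy)=(0.3795,0.9252)
member 5 (2-4): L=1.5660, (cx,cy)=(1.0000,0.0000)
member 6 (3-4): L=1.9154, (cx,cy)=(0.4516,-0.8922)
solve A·x = −loads:
  F[0-1] = -2051.5688 N (compression)
  F[0-2] = -458.5932 N (compression)
  F[1-2] = +2285.6210 N (tension)
  F[1-3] = -1605.9720 N (compression)
  F[2-3] = -1729.4289 N (compression)
  F[2-4] = +1177.0029 N (tension)
  F[3-4] = -2606.3318 N (compression)
  Rx@0 = +1266.9800 N
  Ry@0 = +1885.5889 N
  Ry@4 = +2325.4311 N

-458.593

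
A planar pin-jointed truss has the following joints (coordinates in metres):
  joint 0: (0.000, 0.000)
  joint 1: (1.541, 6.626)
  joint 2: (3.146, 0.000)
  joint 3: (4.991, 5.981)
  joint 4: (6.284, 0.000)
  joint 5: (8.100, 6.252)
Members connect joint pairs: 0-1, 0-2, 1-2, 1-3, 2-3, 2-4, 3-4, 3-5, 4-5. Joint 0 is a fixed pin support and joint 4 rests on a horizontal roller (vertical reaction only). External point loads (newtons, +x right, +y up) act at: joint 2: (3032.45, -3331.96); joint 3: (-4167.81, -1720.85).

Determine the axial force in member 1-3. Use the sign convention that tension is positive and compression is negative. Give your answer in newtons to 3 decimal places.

N=6 nodes, M=9 members, R=3 reactions → 2N=12, M+R=12
member 0 (0-1): L=6.8028, (cx,cy)=(0.2265,0.9740)
member 1 (0-2): L=3.1460, (cx,cy)=(1.0000,0.0000)
member 2 (1-2): L=6.8176, (cx,cy)=(0.2354,-0.9719)
member 3 (1-3): L=3.5098, (cx,cy)=(0.9830,-0.1838)
member 4 (2-3): L=6.2591, (cx,cy)=(0.2948,0.9556)
member 5 (2-4): L=3.1380, (cx,cy)=(1.0000,0.0000)
member 6 (3-4): L=6.1192, (cx,cy)=(0.2113,-0.9774)
member 7 (3-5): L=3.1208, (cx,cy)=(0.9962,0.0868)
member 8 (4-5): L=6.5104, (cx,cy)=(0.2789,0.9603)
solve A·x = −loads:
  F[0-1] = -6144.5120 N (compression)
  F[0-2] = +256.5147 N (tension)
  F[1-2] = +6730.4025 N (tension)
  F[1-3] = -3027.9116 N (compression)
  F[2-3] = -3358.5016 N (compression)
  F[2-4] = -201.4797 N (compression)
  F[3-4] = +953.5099 N (tension)
  F[3-5] = -0.0000 N (tension)
  F[4-5] = -0.0000 N (tension)
  Rx@0 = +1135.3600 N
  Ry@0 = +5984.7901 N
  Ry@4 = -931.9801 N

-3027.912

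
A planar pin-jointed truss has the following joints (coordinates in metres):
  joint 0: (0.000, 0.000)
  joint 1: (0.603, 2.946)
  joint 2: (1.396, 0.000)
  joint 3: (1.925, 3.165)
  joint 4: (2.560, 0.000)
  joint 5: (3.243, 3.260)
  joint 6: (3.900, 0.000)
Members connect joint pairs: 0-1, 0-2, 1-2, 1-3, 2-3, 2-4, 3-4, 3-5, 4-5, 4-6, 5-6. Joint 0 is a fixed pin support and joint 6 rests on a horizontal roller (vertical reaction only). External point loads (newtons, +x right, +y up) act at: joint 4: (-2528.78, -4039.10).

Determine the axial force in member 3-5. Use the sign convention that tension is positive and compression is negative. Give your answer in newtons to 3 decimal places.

N=7 nodes, M=11 members, R=3 reactions → 2N=14, M+R=14
member 0 (0-1): L=3.0071, (cx,cy)=(0.2005,0.9797)
member 1 (0-2): L=1.3960, (cx,cy)=(1.0000,0.0000)
member 2 (1-2): L=3.0509, (cx,cy)=(0.2599,-0.9656)
member 3 (1-3): L=1.3400, (cx,cy)=(0.9866,0.1634)
member 4 (2-3): L=3.2089, (cx,cy)=(0.1649,0.9863)
member 5 (2-4): L=1.1640, (cx,cy)=(1.0000,0.0000)
member 6 (3-4): L=3.2281, (cx,cy)=(0.1967,-0.9805)
member 7 (3-5): L=1.3214, (cx,cy)=(0.9974,0.0719)
member 8 (4-5): L=3.3308, (cx,cy)=(0.2051,0.9788)
member 9 (4-6): L=1.3400, (cx,cy)=(1.0000,0.0000)
member 10 (5-6): L=3.3255, (cx,cy)=(0.1976,-0.9803)
solve A·x = −loads:
  F[0-1] = -1416.5663 N (compression)
  F[0-2] = -2244.7205 N (compression)
  F[1-2] = +1329.1895 N (tension)
  F[1-3] = -638.1308 N (compression)
  F[2-3] = -1301.3076 N (compression)
  F[2-4] = -1684.7035 N (compression)
  F[3-4] = +1334.1039 N (tension)
  F[3-5] = -1109.3812 N (compression)
  F[4-5] = +2790.3578 N (tension)
  F[4-6] = +534.3278 N (tension)
  F[5-6] = -2704.6133 N (compression)
  Rx@0 = +2528.7800 N
  Ry@0 = +1387.7933 N
  Ry@6 = +2651.3067 N

-1109.381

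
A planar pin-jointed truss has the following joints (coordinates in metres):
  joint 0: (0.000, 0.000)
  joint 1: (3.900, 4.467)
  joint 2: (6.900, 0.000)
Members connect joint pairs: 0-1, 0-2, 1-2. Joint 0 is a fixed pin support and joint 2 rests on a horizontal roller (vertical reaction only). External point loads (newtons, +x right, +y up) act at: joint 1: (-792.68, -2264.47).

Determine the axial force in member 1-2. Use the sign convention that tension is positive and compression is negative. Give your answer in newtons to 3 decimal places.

N=3 nodes, M=3 members, R=3 reactions → 2N=6, M+R=6
member 0 (0-1): L=5.9299, (cx,cy)=(0.6577,0.7533)
member 1 (0-2): L=6.9000, (cx,cy)=(1.0000,0.0000)
member 2 (1-2): L=5.3809, (cx,cy)=(0.5575,-0.8302)
solve A·x = −loads:
  F[0-1] = -1988.2280 N (compression)
  F[0-2] = +514.9387 N (tension)
  F[1-2] = -923.6112 N (compression)
  Rx@0 = +792.6800 N
  Ry@0 = +1497.7263 N
  Ry@2 = +766.7437 N

-923.611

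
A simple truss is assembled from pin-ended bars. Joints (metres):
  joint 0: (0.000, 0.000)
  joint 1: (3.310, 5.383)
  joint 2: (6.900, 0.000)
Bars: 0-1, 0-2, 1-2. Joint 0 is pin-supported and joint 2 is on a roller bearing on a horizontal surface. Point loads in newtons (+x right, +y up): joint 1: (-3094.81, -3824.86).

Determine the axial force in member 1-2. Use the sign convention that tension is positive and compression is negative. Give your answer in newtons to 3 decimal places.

N=3 nodes, M=3 members, R=3 reactions → 2N=6, M+R=6
member 0 (0-1): L=6.3192, (cx,cy)=(0.5238,0.8518)
member 1 (0-2): L=6.9000, (cx,cy)=(1.0000,0.0000)
member 2 (1-2): L=6.4703, (cx,cy)=(0.5548,-0.8320)
solve A·x = −loads:
  F[0-1] = -5170.4788 N (compression)
  F[0-2] = -386.5277 N (compression)
  F[1-2] = +696.6435 N (tension)
  Rx@0 = +3094.8100 N
  Ry@0 = +4404.4362 N
  Ry@2 = -579.5762 N

696.644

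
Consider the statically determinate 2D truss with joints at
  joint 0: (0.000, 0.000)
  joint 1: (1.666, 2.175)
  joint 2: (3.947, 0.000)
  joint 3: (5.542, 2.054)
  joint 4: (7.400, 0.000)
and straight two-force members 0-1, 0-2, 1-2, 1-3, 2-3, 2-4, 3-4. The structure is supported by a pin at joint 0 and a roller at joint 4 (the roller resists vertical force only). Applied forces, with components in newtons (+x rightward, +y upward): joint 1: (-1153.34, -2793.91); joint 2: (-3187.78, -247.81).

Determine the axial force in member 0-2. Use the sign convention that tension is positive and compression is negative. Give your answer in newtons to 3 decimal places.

N=5 nodes, M=7 members, R=3 reactions → 2N=10, M+R=10
member 0 (0-1): L=2.7397, (cx,cy)=(0.6081,0.7939)
member 1 (0-2): L=3.9470, (cx,cy)=(1.0000,0.0000)
member 2 (1-2): L=3.1518, (cx,cy)=(0.7237,-0.6901)
member 3 (1-3): L=3.8779, (cx,cy)=(0.9995,-0.0312)
member 4 (2-3): L=2.6006, (cx,cy)=(0.6133,0.7898)
member 5 (2-4): L=3.4530, (cx,cy)=(1.0000,0.0000)
member 6 (3-4): L=2.7697, (cx,cy)=(0.6708,-0.7416)
solve A·x = −loads:
  F[0-1] = -3299.6870 N (compression)
  F[0-2] = -2334.6243 N (compression)
  F[1-2] = -221.3517 N (compression)
  F[1-3] = -693.2960 N (compression)
  F[2-3] = +507.1517 N (tension)
  F[2-4] = +381.9080 N (tension)
  F[3-4] = -569.3001 N (compression)
  Rx@0 = +4341.1200 N
  Ry@0 = +2619.5246 N
  Ry@4 = +422.1954 N

-2334.624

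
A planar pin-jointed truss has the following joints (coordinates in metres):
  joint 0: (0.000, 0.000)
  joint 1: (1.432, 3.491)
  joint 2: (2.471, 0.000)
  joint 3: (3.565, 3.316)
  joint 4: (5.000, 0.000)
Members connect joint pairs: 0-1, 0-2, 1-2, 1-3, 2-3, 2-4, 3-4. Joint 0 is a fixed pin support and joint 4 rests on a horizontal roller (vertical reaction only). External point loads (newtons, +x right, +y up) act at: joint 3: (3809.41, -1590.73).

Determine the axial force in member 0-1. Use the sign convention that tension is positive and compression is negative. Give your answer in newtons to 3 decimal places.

2237.234

N=5 nodes, M=7 members, R=3 reactions → 2N=10, M+R=10
member 0 (0-1): L=3.7733, (cx,cy)=(0.3795,0.9252)
member 1 (0-2): L=2.4710, (cx,cy)=(1.0000,0.0000)
member 2 (1-2): L=3.6423, (cx,cy)=(0.2853,-0.9585)
member 3 (1-3): L=2.1402, (cx,cy)=(0.9967,-0.0818)
member 4 (2-3): L=3.4918, (cx,cy)=(0.3133,0.9497)
member 5 (2-4): L=2.5290, (cx,cy)=(1.0000,0.0000)
member 6 (3-4): L=3.6132, (cx,cy)=(0.3972,-0.9178)
solve A·x = −loads:
  F[0-1] = +2237.2338 N (tension)
  F[0-2] = +2960.3578 N (tension)
  F[1-2] = -2288.1412 N (compression)
  F[1-3] = +1506.8055 N (tension)
  F[2-3] = +2309.3412 N (tension)
  F[2-4] = +1584.1219 N (tension)
  F[3-4] = -3988.6552 N (compression)
  Rx@0 = -3809.4100 N
  Ry@0 = -2069.8612 N
  Ry@4 = +3660.5912 N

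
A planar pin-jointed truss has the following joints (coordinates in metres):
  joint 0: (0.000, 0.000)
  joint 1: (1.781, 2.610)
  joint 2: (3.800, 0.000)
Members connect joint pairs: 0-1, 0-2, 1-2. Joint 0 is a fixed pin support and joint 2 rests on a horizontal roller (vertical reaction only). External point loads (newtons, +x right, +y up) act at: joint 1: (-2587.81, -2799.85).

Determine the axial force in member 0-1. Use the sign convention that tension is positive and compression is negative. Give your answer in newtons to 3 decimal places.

-3952.748

N=3 nodes, M=3 members, R=3 reactions → 2N=6, M+R=6
member 0 (0-1): L=3.1598, (cx,cy)=(0.5637,0.8260)
member 1 (0-2): L=3.8000, (cx,cy)=(1.0000,0.0000)
member 2 (1-2): L=3.2998, (cx,cy)=(0.6119,-0.7910)
solve A·x = −loads:
  F[0-1] = -3952.7481 N (compression)
  F[0-2] = -359.8395 N (compression)
  F[1-2] = +588.1062 N (tension)
  Rx@0 = +2587.8100 N
  Ry@0 = +3265.0214 N
  Ry@2 = -465.1714 N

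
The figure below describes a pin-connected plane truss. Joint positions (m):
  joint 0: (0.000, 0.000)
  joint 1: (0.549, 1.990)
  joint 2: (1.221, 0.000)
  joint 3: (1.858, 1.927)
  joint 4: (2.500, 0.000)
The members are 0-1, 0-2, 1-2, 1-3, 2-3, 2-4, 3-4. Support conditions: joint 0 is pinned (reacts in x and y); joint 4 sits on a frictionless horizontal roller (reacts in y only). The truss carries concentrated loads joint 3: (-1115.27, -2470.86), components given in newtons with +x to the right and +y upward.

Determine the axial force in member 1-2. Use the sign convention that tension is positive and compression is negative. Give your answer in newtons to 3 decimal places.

1624.400

N=5 nodes, M=7 members, R=3 reactions → 2N=10, M+R=10
member 0 (0-1): L=2.0643, (cx,cy)=(0.2659,0.9640)
member 1 (0-2): L=1.2210, (cx,cy)=(1.0000,0.0000)
member 2 (1-2): L=2.1004, (cx,cy)=(0.3199,-0.9474)
member 3 (1-3): L=1.3105, (cx,cy)=(0.9988,-0.0481)
member 4 (2-3): L=2.0296, (cx,cy)=(0.3139,0.9495)
member 5 (2-4): L=1.2790, (cx,cy)=(1.0000,0.0000)
member 6 (3-4): L=2.0311, (cx,cy)=(0.3161,-0.9487)
solve A·x = −loads:
  F[0-1] = -1549.9845 N (compression)
  F[0-2] = -703.0601 N (compression)
  F[1-2] = +1624.4001 N (tension)
  F[1-3] = -932.9974 N (compression)
  F[2-3] = -1620.9262 N (compression)
  F[2-4] = +325.3954 N (tension)
  F[3-4] = -1029.4714 N (compression)
  Rx@0 = +1115.2700 N
  Ry@0 = +1494.1670 N
  Ry@4 = +976.6930 N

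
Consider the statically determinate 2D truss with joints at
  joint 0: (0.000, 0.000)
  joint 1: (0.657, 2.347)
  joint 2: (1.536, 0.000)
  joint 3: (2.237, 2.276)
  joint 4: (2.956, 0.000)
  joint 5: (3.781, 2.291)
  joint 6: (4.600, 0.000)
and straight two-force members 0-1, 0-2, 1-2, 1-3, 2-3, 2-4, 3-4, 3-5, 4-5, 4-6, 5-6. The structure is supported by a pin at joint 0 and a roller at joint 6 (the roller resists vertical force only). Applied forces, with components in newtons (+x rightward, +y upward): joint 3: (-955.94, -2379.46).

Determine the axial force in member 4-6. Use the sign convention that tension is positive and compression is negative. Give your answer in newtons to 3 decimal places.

N=7 nodes, M=11 members, R=3 reactions → 2N=14, M+R=14
member 0 (0-1): L=2.4372, (cx,cy)=(0.2696,0.9630)
member 1 (0-2): L=1.5360, (cx,cy)=(1.0000,0.0000)
member 2 (1-2): L=2.5062, (cx,cy)=(0.3507,-0.9365)
member 3 (1-3): L=1.5816, (cx,cy)=(0.9990,-0.0449)
member 4 (2-3): L=2.3815, (cx,cy)=(0.2944,0.9557)
member 5 (2-4): L=1.4200, (cx,cy)=(1.0000,0.0000)
member 6 (3-4): L=2.3869, (cx,cy)=(0.3012,-0.9536)
member 7 (3-5): L=1.5441, (cx,cy)=(1.0000,0.0097)
member 8 (4-5): L=2.4350, (cx,cy)=(0.3388,0.9409)
member 9 (4-6): L=1.6440, (cx,cy)=(1.0000,0.0000)
member 10 (5-6): L=2.4330, (cx,cy)=(0.3366,-0.9416)
solve A·x = −loads:
  F[0-1] = -1760.4715 N (compression)
  F[0-2] = -481.3714 N (compression)
  F[1-2] = +1864.4471 N (tension)
  F[1-3] = -1129.6247 N (compression)
  F[2-3] = -1826.9501 N (compression)
  F[2-4] = +710.3112 N (tension)
  F[3-4] = -722.5052 N (compression)
  F[3-5] = -492.6931 N (compression)
  F[4-5] = +732.2540 N (tension)
  F[4-6] = +244.5772 N (tension)
  F[5-6] = -726.5617 N (compression)
  Rx@0 = +955.9400 N
  Ry@0 = +1695.3007 N
  Ry@6 = +684.1593 N

244.577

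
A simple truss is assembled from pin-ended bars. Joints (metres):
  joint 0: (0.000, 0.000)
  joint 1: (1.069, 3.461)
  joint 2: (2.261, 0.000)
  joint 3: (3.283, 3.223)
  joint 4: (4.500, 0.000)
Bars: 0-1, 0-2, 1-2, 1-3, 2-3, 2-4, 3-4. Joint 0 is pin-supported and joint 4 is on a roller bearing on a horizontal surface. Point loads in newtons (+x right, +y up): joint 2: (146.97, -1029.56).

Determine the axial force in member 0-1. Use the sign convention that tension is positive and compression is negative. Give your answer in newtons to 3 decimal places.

-536.142

N=5 nodes, M=7 members, R=3 reactions → 2N=10, M+R=10
member 0 (0-1): L=3.6223, (cx,cy)=(0.2951,0.9555)
member 1 (0-2): L=2.2610, (cx,cy)=(1.0000,0.0000)
member 2 (1-2): L=3.6605, (cx,cy)=(0.3256,-0.9455)
member 3 (1-3): L=2.2268, (cx,cy)=(0.9943,-0.1069)
member 4 (2-3): L=3.3812, (cx,cy)=(0.3023,0.9532)
member 5 (2-4): L=2.2390, (cx,cy)=(1.0000,0.0000)
member 6 (3-4): L=3.4451, (cx,cy)=(0.3533,-0.9355)
solve A·x = −loads:
  F[0-1] = -536.1419 N (compression)
  F[0-2] = +305.1929 N (tension)
  F[1-2] = +581.3047 N (tension)
  F[1-3] = -349.5194 N (compression)
  F[2-3] = +503.4904 N (tension)
  F[2-4] = +195.3305 N (tension)
  F[3-4] = -552.9465 N (compression)
  Rx@0 = -146.9700 N
  Ry@0 = +512.2633 N
  Ry@4 = +517.2967 N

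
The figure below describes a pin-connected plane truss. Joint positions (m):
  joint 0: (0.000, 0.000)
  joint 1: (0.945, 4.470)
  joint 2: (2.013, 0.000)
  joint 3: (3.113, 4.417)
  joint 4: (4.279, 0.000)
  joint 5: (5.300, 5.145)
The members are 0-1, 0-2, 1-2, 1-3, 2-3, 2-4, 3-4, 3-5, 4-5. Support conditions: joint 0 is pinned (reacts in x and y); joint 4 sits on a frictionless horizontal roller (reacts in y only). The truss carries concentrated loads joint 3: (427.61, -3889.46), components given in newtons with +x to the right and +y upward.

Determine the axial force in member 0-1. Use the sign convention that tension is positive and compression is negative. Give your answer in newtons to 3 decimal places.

-632.122

N=6 nodes, M=9 members, R=3 reactions → 2N=12, M+R=12
member 0 (0-1): L=4.5688, (cx,cy)=(0.2068,0.9784)
member 1 (0-2): L=2.0130, (cx,cy)=(1.0000,0.0000)
member 2 (1-2): L=4.5958, (cx,cy)=(0.2324,-0.9726)
member 3 (1-3): L=2.1686, (cx,cy)=(0.9997,-0.0244)
member 4 (2-3): L=4.5519, (cx,cy)=(0.2417,0.9704)
member 5 (2-4): L=2.2660, (cx,cy)=(1.0000,0.0000)
member 6 (3-4): L=4.5683, (cx,cy)=(0.2552,-0.9669)
member 7 (3-5): L=2.3050, (cx,cy)=(0.9488,0.3158)
member 8 (4-5): L=5.2453, (cx,cy)=(0.1946,0.9809)
solve A·x = −loads:
  F[0-1] = -632.1217 N (compression)
  F[0-2] = +558.3566 N (tension)
  F[1-2] = +642.9010 N (tension)
  F[1-3] = -280.2310 N (compression)
  F[2-3] = -644.3997 N (compression)
  F[2-4] = +863.4809 N (tension)
  F[3-4] = -3383.0594 N (compression)
  F[3-5] = -0.0000 N (compression)
  F[4-5] = +0.0000 N (tension)
  Rx@0 = -427.6100 N
  Ry@0 = +618.4522 N
  Ry@4 = +3271.0078 N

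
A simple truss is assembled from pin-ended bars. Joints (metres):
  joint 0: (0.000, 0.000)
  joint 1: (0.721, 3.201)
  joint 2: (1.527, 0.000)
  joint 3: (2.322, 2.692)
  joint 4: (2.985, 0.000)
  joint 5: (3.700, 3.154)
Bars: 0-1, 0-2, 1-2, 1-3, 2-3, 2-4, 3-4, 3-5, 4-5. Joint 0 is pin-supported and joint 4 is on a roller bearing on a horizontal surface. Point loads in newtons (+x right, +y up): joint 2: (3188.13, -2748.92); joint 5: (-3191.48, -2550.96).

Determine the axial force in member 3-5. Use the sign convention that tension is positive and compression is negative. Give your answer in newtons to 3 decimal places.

N=6 nodes, M=9 members, R=3 reactions → 2N=12, M+R=12
member 0 (0-1): L=3.2812, (cx,cy)=(0.2197,0.9756)
member 1 (0-2): L=1.5270, (cx,cy)=(1.0000,0.0000)
member 2 (1-2): L=3.3009, (cx,cy)=(0.2442,-0.9697)
member 3 (1-3): L=1.6800, (cx,cy)=(0.9530,-0.3030)
member 4 (2-3): L=2.8069, (cx,cy)=(0.2832,0.9591)
member 5 (2-4): L=1.4580, (cx,cy)=(1.0000,0.0000)
member 6 (3-4): L=2.7724, (cx,cy)=(0.2391,-0.9710)
member 7 (3-5): L=1.4534, (cx,cy)=(0.9481,0.3179)
member 8 (4-5): L=3.2340, (cx,cy)=(0.2211,0.9753)
solve A·x = −loads:
  F[0-1] = -4206.6386 N (compression)
  F[0-2] = +921.0042 N (tension)
  F[1-2] = +4929.5965 N (tension)
  F[1-3] = -2232.9967 N (compression)
  F[2-3] = -2118.1978 N (compression)
  F[2-4] = -463.5121 N (compression)
  F[3-4] = +418.8730 N (tension)
  F[3-5] = -2982.8533 N (compression)
  F[4-5] = -1643.4431 N (compression)
  Rx@0 = +3.3500 N
  Ry@0 = +4103.8248 N
  Ry@4 = +1196.0552 N

-2982.853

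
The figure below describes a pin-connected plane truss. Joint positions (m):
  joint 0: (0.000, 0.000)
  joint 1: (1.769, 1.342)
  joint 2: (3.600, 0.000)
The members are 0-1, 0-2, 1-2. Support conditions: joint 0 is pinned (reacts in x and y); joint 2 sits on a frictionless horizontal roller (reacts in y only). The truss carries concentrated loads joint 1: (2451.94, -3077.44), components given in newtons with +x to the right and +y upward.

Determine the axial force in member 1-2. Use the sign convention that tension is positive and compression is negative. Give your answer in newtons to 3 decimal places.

N=3 nodes, M=3 members, R=3 reactions → 2N=6, M+R=6
member 0 (0-1): L=2.2204, (cx,cy)=(0.7967,0.6044)
member 1 (0-2): L=3.6000, (cx,cy)=(1.0000,0.0000)
member 2 (1-2): L=2.2701, (cx,cy)=(0.8066,-0.5912)
solve A·x = −loads:
  F[0-1] = -1077.4421 N (compression)
  F[0-2] = +3310.3287 N (tension)
  F[1-2] = -4104.2610 N (compression)
  Rx@0 = -2451.9400 N
  Ry@0 = +651.1914 N
  Ry@2 = +2426.2486 N

-4104.261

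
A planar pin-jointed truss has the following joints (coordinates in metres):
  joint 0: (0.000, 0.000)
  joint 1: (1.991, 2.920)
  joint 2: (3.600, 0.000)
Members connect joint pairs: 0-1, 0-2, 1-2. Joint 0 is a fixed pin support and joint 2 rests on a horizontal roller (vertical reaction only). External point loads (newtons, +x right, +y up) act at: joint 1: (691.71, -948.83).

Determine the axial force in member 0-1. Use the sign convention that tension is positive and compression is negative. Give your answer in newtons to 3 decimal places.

165.791

N=3 nodes, M=3 members, R=3 reactions → 2N=6, M+R=6
member 0 (0-1): L=3.5342, (cx,cy)=(0.5634,0.8262)
member 1 (0-2): L=3.6000, (cx,cy)=(1.0000,0.0000)
member 2 (1-2): L=3.3340, (cx,cy)=(0.4826,-0.8758)
solve A·x = −loads:
  F[0-1] = +165.7914 N (tension)
  F[0-2] = +598.3107 N (tension)
  F[1-2] = -1239.7410 N (compression)
  Rx@0 = -691.7100 N
  Ry@0 = -136.9794 N
  Ry@2 = +1085.8094 N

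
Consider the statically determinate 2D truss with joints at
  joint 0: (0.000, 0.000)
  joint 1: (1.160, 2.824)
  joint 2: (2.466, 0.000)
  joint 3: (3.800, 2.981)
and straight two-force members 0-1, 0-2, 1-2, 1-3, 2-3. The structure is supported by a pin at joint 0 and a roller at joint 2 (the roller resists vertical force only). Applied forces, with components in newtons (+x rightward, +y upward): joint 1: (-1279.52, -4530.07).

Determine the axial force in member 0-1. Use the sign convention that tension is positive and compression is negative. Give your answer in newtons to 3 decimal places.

N=4 nodes, M=5 members, R=3 reactions → 2N=8, M+R=8
member 0 (0-1): L=3.0530, (cx,cy)=(0.3800,0.9250)
member 1 (0-2): L=2.4660, (cx,cy)=(1.0000,0.0000)
member 2 (1-2): L=3.1114, (cx,cy)=(0.4198,-0.9076)
member 3 (1-3): L=2.6447, (cx,cy)=(0.9982,0.0594)
member 4 (2-3): L=3.2659, (cx,cy)=(0.4085,0.9128)
solve A·x = −loads:
  F[0-1] = -4177.7257 N (compression)
  F[0-2] = +307.8440 N (tension)
  F[1-2] = -733.3967 N (compression)
  F[1-3] = -0.0000 N (compression)
  F[2-3] = -0.0000 N (compression)
  Rx@0 = +1279.5200 N
  Ry@0 = +3864.4103 N
  Ry@2 = +665.6597 N

-4177.726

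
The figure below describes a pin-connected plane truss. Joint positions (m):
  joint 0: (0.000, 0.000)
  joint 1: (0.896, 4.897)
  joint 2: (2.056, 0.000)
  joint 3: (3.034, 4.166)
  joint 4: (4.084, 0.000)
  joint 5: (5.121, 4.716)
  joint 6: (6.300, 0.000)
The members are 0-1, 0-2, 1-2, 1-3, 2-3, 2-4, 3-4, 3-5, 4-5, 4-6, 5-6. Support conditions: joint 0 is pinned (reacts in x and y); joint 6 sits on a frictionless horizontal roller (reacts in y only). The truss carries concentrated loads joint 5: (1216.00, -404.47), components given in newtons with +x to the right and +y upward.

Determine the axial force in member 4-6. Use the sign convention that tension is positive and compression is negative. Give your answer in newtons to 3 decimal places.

N=7 nodes, M=11 members, R=3 reactions → 2N=14, M+R=14
member 0 (0-1): L=4.9783, (cx,cy)=(0.1800,0.9837)
member 1 (0-2): L=2.0560, (cx,cy)=(1.0000,0.0000)
member 2 (1-2): L=5.0325, (cx,cy)=(0.2305,-0.9731)
member 3 (1-3): L=2.2595, (cx,cy)=(0.9462,-0.3235)
member 4 (2-3): L=4.2793, (cx,cy)=(0.2285,0.9735)
member 5 (2-4): L=2.0280, (cx,cy)=(1.0000,0.0000)
member 6 (3-4): L=4.2963, (cx,cy)=(0.2444,-0.9697)
member 7 (3-5): L=2.1583, (cx,cy)=(0.9670,0.2548)
member 8 (4-5): L=4.8287, (cx,cy)=(0.2148,0.9767)
member 9 (4-6): L=2.2160, (cx,cy)=(1.0000,0.0000)
member 10 (5-6): L=4.8611, (cx,cy)=(0.2425,-0.9701)
solve A·x = −loads:
  F[0-1] = +848.4239 N (tension)
  F[0-2] = +1063.2996 N (tension)
  F[1-2] = -991.6321 N (compression)
  F[1-3] = +402.9425 N (tension)
  F[2-3] = +991.1621 N (tension)
  F[2-4] = +608.2029 N (tension)
  F[3-4] = -652.1651 N (compression)
  F[3-5] = +793.3783 N (tension)
  F[4-5] = +647.4963 N (tension)
  F[4-6] = +309.7598 N (tension)
  F[5-6] = -1277.1724 N (compression)
  Rx@0 = -1216.0000 N
  Ry@0 = -834.5692 N
  Ry@6 = +1239.0392 N

309.760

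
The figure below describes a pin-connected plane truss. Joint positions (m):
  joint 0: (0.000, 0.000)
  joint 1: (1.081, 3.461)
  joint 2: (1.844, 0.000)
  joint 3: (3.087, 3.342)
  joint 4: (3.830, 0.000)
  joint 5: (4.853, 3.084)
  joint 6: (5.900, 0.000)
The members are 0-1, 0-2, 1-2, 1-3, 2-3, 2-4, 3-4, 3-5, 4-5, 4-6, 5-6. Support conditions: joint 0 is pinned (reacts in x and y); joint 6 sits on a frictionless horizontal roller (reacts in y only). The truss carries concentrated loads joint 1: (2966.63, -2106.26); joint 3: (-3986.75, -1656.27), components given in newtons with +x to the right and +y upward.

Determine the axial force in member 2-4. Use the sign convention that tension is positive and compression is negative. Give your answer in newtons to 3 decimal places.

618.239

N=7 nodes, M=11 members, R=3 reactions → 2N=14, M+R=14
member 0 (0-1): L=3.6259, (cx,cy)=(0.2981,0.9545)
member 1 (0-2): L=1.8440, (cx,cy)=(1.0000,0.0000)
member 2 (1-2): L=3.5441, (cx,cy)=(0.2153,-0.9766)
member 3 (1-3): L=2.0095, (cx,cy)=(0.9982,-0.0592)
member 4 (2-3): L=3.5657, (cx,cy)=(0.3486,0.9373)
member 5 (2-4): L=1.9860, (cx,cy)=(1.0000,0.0000)
member 6 (3-4): L=3.4236, (cx,cy)=(0.2170,-0.9762)
member 7 (3-5): L=1.7847, (cx,cy)=(0.9895,-0.1446)
member 8 (4-5): L=3.2492, (cx,cy)=(0.3148,0.9491)
member 9 (4-6): L=2.0700, (cx,cy)=(1.0000,0.0000)
member 10 (5-6): L=3.2569, (cx,cy)=(0.3215,-0.9469)
solve A·x = −loads:
  F[0-1] = -3172.2909 N (compression)
  F[0-2] = -74.3533 N (compression)
  F[1-2] = +1197.2235 N (tension)
  F[1-3] = -4177.4745 N (compression)
  F[2-3] = -1247.3978 N (compression)
  F[2-4] = +618.2386 N (tension)
  F[3-4] = -682.0627 N (compression)
  F[3-5] = -475.2066 N (compression)
  F[4-5] = +701.4813 N (tension)
  F[4-6] = +249.3591 N (tension)
  F[5-6] = -775.6757 N (compression)
  Rx@0 = +1020.1200 N
  Ry@0 = +3028.0282 N
  Ry@6 = +734.5018 N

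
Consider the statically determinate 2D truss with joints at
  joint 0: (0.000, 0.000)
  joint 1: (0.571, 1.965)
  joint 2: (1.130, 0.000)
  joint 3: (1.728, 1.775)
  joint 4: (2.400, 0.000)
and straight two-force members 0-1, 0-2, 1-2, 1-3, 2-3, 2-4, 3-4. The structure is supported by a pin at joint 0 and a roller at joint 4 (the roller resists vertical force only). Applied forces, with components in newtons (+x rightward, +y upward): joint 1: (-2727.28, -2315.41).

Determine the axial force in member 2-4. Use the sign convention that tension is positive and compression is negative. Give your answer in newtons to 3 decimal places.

-636.823

N=5 nodes, M=7 members, R=3 reactions → 2N=10, M+R=10
member 0 (0-1): L=2.0463, (cx,cy)=(0.2790,0.9603)
member 1 (0-2): L=1.1300, (cx,cy)=(1.0000,0.0000)
member 2 (1-2): L=2.0430, (cx,cy)=(0.2736,-0.9618)
member 3 (1-3): L=1.1725, (cx,cy)=(0.9868,-0.1620)
member 4 (2-3): L=1.8730, (cx,cy)=(0.3193,0.9477)
member 5 (2-4): L=1.2700, (cx,cy)=(1.0000,0.0000)
member 6 (3-4): L=1.8979, (cx,cy)=(0.3541,-0.9352)
solve A·x = −loads:
  F[0-1] = -4162.8498 N (compression)
  F[0-2] = -1565.6667 N (compression)
  F[1-2] = +1554.1168 N (tension)
  F[1-3] = +1155.7012 N (tension)
  F[2-3] = -1577.3603 N (compression)
  F[2-4] = -636.8235 N (compression)
  F[3-4] = +1798.5986 N (tension)
  Rx@0 = +2727.2800 N
  Ry@0 = +3997.4959 N
  Ry@4 = -1682.0859 N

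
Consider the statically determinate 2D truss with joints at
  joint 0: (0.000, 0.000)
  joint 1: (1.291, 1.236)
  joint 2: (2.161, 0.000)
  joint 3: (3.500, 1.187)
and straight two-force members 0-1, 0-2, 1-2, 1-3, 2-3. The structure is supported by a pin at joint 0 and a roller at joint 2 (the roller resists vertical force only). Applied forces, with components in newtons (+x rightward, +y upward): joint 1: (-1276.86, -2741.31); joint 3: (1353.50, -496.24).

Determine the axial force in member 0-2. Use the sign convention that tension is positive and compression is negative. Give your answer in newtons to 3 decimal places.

N=4 nodes, M=5 members, R=3 reactions → 2N=8, M+R=8
member 0 (0-1): L=1.7873, (cx,cy)=(0.7223,0.6916)
member 1 (0-2): L=2.1610, (cx,cy)=(1.0000,0.0000)
member 2 (1-2): L=1.5115, (cx,cy)=(0.5756,-0.8177)
member 3 (1-3): L=2.2095, (cx,cy)=(0.9998,-0.0222)
member 4 (2-3): L=1.7894, (cx,cy)=(0.7483,0.6634)
solve A·x = −loads:
  F[0-1] = -1132.2384 N (compression)
  F[0-2] = +894.4850 N (tension)
  F[1-2] = -2445.4210 N (compression)
  F[1-3] = +1867.0382 N (tension)
  F[2-3] = -685.6570 N (compression)
  Rx@0 = -76.6400 N
  Ry@0 = +783.0027 N
  Ry@2 = +2454.5473 N

894.485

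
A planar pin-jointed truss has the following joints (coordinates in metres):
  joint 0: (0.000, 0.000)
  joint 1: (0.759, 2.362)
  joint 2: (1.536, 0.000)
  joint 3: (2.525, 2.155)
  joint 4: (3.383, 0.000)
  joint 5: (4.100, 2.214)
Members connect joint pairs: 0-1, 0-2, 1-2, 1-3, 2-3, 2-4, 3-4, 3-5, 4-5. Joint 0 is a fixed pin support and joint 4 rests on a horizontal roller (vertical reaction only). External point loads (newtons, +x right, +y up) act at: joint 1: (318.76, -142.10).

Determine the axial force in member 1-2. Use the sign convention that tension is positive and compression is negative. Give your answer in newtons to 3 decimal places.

N=6 nodes, M=9 members, R=3 reactions → 2N=12, M+R=12
member 0 (0-1): L=2.4810, (cx,cy)=(0.3059,0.9521)
member 1 (0-2): L=1.5360, (cx,cy)=(1.0000,0.0000)
member 2 (1-2): L=2.4865, (cx,cy)=(0.3125,-0.9499)
member 3 (1-3): L=1.7781, (cx,cy)=(0.9932,-0.1164)
member 4 (2-3): L=2.3711, (cx,cy)=(0.4171,0.9089)
member 5 (2-4): L=1.8470, (cx,cy)=(1.0000,0.0000)
member 6 (3-4): L=2.3195, (cx,cy)=(0.3699,-0.9291)
member 7 (3-5): L=1.5761, (cx,cy)=(0.9993,0.0374)
member 8 (4-5): L=2.3272, (cx,cy)=(0.3081,0.9514)
solve A·x = −loads:
  F[0-1] = +117.9958 N (tension)
  F[0-2] = +282.6614 N (tension)
  F[1-2] = -242.3165 N (compression)
  F[1-3] = -208.3579 N (compression)
  F[2-3] = +253.2649 N (tension)
  F[2-4] = +101.3031 N (tension)
  F[3-4] = -273.8635 N (compression)
  F[3-5] = -0.0000 N (compression)
  F[4-5] = +0.0000 N (tension)
  Rx@0 = -318.7600 N
  Ry@0 = -112.3384 N
  Ry@4 = +254.4384 N

-242.317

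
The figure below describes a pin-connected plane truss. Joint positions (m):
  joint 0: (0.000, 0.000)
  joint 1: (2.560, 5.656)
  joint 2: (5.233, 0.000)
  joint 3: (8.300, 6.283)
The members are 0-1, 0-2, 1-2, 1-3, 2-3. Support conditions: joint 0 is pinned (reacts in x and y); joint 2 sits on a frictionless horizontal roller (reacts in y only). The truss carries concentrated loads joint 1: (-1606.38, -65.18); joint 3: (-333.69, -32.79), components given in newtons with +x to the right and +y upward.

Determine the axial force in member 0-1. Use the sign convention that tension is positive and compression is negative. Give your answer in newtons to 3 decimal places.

-2361.016

N=4 nodes, M=5 members, R=3 reactions → 2N=8, M+R=8
member 0 (0-1): L=6.2084, (cx,cy)=(0.4123,0.9110)
member 1 (0-2): L=5.2330, (cx,cy)=(1.0000,0.0000)
member 2 (1-2): L=6.2558, (cx,cy)=(0.4273,-0.9041)
member 3 (1-3): L=5.7741, (cx,cy)=(0.9941,0.1086)
member 4 (2-3): L=6.9916, (cx,cy)=(0.4387,0.8986)
solve A·x = −loads:
  F[0-1] = -2361.0155 N (compression)
  F[0-2] = -966.5144 N (compression)
  F[1-2] = +2266.4216 N (tension)
  F[1-3] = -337.5734 N (compression)
  F[2-3] = +4.3023 N (tension)
  Rx@0 = +1940.0700 N
  Ry@0 = +2150.9495 N
  Ry@2 = -2052.9795 N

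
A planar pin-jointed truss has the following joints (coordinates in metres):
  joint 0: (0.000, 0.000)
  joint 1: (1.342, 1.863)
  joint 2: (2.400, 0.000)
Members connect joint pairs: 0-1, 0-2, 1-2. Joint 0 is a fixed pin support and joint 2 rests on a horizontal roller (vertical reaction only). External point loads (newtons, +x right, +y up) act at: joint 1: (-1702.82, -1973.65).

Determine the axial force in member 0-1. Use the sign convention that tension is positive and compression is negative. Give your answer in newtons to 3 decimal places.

N=3 nodes, M=3 members, R=3 reactions → 2N=6, M+R=6
member 0 (0-1): L=2.2960, (cx,cy)=(0.5845,0.8114)
member 1 (0-2): L=2.4000, (cx,cy)=(1.0000,0.0000)
member 2 (1-2): L=2.1425, (cx,cy)=(0.4938,-0.8696)
solve A·x = −loads:
  F[0-1] = -2701.3297 N (compression)
  F[0-2] = -123.9244 N (compression)
  F[1-2] = +250.9481 N (tension)
  Rx@0 = +1702.8200 N
  Ry@0 = +2191.8647 N
  Ry@2 = -218.2147 N

-2701.330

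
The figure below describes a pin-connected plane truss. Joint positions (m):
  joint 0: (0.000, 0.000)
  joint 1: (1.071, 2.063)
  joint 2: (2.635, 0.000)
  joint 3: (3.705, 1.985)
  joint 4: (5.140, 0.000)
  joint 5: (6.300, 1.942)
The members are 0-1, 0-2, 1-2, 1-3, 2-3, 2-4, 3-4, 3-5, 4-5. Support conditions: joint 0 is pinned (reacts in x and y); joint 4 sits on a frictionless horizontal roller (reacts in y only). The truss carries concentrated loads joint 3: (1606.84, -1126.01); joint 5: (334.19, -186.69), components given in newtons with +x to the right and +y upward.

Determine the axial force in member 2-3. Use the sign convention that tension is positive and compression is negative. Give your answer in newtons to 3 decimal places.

N=6 nodes, M=9 members, R=3 reactions → 2N=12, M+R=12
member 0 (0-1): L=2.3244, (cx,cy)=(0.4608,0.8875)
member 1 (0-2): L=2.6350, (cx,cy)=(1.0000,0.0000)
member 2 (1-2): L=2.5888, (cx,cy)=(0.6041,-0.7969)
member 3 (1-3): L=2.6352, (cx,cy)=(0.9996,-0.0296)
member 4 (2-3): L=2.2550, (cx,cy)=(0.4745,0.8803)
member 5 (2-4): L=2.5050, (cx,cy)=(1.0000,0.0000)
member 6 (3-4): L=2.4494, (cx,cy)=(0.5859,-0.8104)
member 7 (3-5): L=2.5954, (cx,cy)=(0.9999,-0.0166)
member 8 (4-5): L=2.2621, (cx,cy)=(0.5128,0.8585)
solve A·x = −loads:
  F[0-1] = +534.7153 N (tension)
  F[0-2] = +1694.6564 N (tension)
  F[1-2] = -618.5799 N (compression)
  F[1-3] = +620.3499 N (tension)
  F[2-3] = +559.9910 N (tension)
  F[2-4] = +1055.2382 N (tension)
  F[3-4] = -1984.0539 N (compression)
  F[3-5] = +441.3964 N (tension)
  F[4-5] = -208.9409 N (compression)
  Rx@0 = -1941.0300 N
  Ry@0 = -474.5740 N
  Ry@4 = +1787.2740 N

559.991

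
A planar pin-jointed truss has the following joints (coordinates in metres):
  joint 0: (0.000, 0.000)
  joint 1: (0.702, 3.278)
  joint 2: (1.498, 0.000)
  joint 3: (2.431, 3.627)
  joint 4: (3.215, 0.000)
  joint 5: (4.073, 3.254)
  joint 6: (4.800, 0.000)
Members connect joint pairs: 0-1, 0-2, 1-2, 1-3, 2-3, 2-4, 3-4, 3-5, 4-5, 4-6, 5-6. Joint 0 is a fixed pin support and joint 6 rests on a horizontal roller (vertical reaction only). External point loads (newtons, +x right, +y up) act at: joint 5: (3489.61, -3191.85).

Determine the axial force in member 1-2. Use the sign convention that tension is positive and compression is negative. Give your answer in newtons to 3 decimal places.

N=7 nodes, M=11 members, R=3 reactions → 2N=14, M+R=14
member 0 (0-1): L=3.3523, (cx,cy)=(0.2094,0.9778)
member 1 (0-2): L=1.4980, (cx,cy)=(1.0000,0.0000)
member 2 (1-2): L=3.3733, (cx,cy)=(0.2360,-0.9718)
member 3 (1-3): L=1.7639, (cx,cy)=(0.9802,0.1979)
member 4 (2-3): L=3.7451, (cx,cy)=(0.2491,0.9685)
member 5 (2-4): L=1.7170, (cx,cy)=(1.0000,0.0000)
member 6 (3-4): L=3.7108, (cx,cy)=(0.2113,-0.9774)
member 7 (3-5): L=1.6838, (cx,cy)=(0.9752,-0.2215)
member 8 (4-5): L=3.3652, (cx,cy)=(0.2550,0.9670)
member 9 (4-6): L=1.5850, (cx,cy)=(1.0000,0.0000)
member 10 (5-6): L=3.3342, (cx,cy)=(0.2180,-0.9759)
solve A·x = −loads:
  F[0-1] = +1924.9105 N (tension)
  F[0-2] = +3086.5206 N (tension)
  F[1-2] = -1766.6123 N (compression)
  F[1-3] = +836.5003 N (tension)
  F[2-3] = +1772.6113 N (tension)
  F[2-4] = +2228.0420 N (tension)
  F[3-4] = -2333.4818 N (compression)
  F[3-5] = +1799.2803 N (tension)
  F[4-5] = +2358.7603 N (tension)
  F[4-6] = +1133.6380 N (tension)
  F[5-6] = -5199.1777 N (compression)
  Rx@0 = -3489.6100 N
  Ry@0 = -1882.2325 N
  Ry@6 = +5074.0825 N

-1766.612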